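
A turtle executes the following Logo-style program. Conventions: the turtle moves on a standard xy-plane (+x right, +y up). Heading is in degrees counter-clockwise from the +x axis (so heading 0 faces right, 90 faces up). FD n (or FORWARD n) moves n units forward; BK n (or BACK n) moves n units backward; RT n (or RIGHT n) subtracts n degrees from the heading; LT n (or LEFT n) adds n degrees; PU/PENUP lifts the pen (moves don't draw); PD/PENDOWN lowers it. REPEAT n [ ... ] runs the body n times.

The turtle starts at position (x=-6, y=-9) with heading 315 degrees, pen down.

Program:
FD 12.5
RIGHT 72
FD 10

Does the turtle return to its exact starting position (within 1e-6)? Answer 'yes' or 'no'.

Answer: no

Derivation:
Executing turtle program step by step:
Start: pos=(-6,-9), heading=315, pen down
FD 12.5: (-6,-9) -> (2.839,-17.839) [heading=315, draw]
RT 72: heading 315 -> 243
FD 10: (2.839,-17.839) -> (-1.701,-26.749) [heading=243, draw]
Final: pos=(-1.701,-26.749), heading=243, 2 segment(s) drawn

Start position: (-6, -9)
Final position: (-1.701, -26.749)
Distance = 18.262; >= 1e-6 -> NOT closed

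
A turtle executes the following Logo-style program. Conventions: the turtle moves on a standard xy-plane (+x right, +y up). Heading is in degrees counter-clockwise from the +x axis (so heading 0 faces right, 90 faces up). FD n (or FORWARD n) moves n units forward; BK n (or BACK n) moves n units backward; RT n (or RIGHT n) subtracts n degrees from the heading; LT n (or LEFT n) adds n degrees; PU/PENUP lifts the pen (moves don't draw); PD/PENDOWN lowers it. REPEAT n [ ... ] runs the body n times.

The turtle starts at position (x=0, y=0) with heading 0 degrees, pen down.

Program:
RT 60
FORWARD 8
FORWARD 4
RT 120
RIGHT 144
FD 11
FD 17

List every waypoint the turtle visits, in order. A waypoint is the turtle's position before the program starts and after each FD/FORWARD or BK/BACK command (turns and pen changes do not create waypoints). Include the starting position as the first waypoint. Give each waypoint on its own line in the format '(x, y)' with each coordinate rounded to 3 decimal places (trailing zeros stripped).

Answer: (0, 0)
(4, -6.928)
(6, -10.392)
(14.899, -3.927)
(28.652, 6.066)

Derivation:
Executing turtle program step by step:
Start: pos=(0,0), heading=0, pen down
RT 60: heading 0 -> 300
FD 8: (0,0) -> (4,-6.928) [heading=300, draw]
FD 4: (4,-6.928) -> (6,-10.392) [heading=300, draw]
RT 120: heading 300 -> 180
RT 144: heading 180 -> 36
FD 11: (6,-10.392) -> (14.899,-3.927) [heading=36, draw]
FD 17: (14.899,-3.927) -> (28.652,6.066) [heading=36, draw]
Final: pos=(28.652,6.066), heading=36, 4 segment(s) drawn
Waypoints (5 total):
(0, 0)
(4, -6.928)
(6, -10.392)
(14.899, -3.927)
(28.652, 6.066)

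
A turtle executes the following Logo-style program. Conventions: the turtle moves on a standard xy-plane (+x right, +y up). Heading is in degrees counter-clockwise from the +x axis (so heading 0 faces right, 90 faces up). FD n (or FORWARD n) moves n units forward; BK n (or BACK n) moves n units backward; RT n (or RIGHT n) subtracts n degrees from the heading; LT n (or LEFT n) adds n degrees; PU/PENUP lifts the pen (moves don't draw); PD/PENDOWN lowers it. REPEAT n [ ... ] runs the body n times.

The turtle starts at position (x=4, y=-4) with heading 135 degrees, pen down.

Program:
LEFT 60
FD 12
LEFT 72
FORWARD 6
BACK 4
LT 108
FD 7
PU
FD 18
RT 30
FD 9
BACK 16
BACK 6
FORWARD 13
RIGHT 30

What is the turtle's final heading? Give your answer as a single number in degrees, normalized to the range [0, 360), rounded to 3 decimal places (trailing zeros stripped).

Answer: 315

Derivation:
Executing turtle program step by step:
Start: pos=(4,-4), heading=135, pen down
LT 60: heading 135 -> 195
FD 12: (4,-4) -> (-7.591,-7.106) [heading=195, draw]
LT 72: heading 195 -> 267
FD 6: (-7.591,-7.106) -> (-7.905,-13.098) [heading=267, draw]
BK 4: (-7.905,-13.098) -> (-7.696,-9.103) [heading=267, draw]
LT 108: heading 267 -> 15
FD 7: (-7.696,-9.103) -> (-0.934,-7.291) [heading=15, draw]
PU: pen up
FD 18: (-0.934,-7.291) -> (16.452,-2.633) [heading=15, move]
RT 30: heading 15 -> 345
FD 9: (16.452,-2.633) -> (25.146,-4.962) [heading=345, move]
BK 16: (25.146,-4.962) -> (9.691,-0.821) [heading=345, move]
BK 6: (9.691,-0.821) -> (3.895,0.732) [heading=345, move]
FD 13: (3.895,0.732) -> (16.452,-2.633) [heading=345, move]
RT 30: heading 345 -> 315
Final: pos=(16.452,-2.633), heading=315, 4 segment(s) drawn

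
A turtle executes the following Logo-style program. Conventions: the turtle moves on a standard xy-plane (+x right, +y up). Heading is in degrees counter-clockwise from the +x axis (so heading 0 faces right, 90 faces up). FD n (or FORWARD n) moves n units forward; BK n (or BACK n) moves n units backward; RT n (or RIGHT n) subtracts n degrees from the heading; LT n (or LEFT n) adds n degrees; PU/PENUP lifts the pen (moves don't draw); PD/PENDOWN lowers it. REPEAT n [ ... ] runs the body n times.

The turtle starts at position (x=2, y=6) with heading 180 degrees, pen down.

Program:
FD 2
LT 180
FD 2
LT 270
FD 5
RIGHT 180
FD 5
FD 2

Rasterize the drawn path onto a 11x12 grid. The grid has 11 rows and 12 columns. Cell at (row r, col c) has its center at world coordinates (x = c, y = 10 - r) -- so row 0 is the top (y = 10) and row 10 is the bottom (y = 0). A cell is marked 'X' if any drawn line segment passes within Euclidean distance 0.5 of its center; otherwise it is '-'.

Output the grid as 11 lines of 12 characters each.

Answer: ------------
------------
--X---------
--X---------
XXX---------
--X---------
--X---------
--X---------
--X---------
--X---------
------------

Derivation:
Segment 0: (2,6) -> (0,6)
Segment 1: (0,6) -> (2,6)
Segment 2: (2,6) -> (2,1)
Segment 3: (2,1) -> (2,6)
Segment 4: (2,6) -> (2,8)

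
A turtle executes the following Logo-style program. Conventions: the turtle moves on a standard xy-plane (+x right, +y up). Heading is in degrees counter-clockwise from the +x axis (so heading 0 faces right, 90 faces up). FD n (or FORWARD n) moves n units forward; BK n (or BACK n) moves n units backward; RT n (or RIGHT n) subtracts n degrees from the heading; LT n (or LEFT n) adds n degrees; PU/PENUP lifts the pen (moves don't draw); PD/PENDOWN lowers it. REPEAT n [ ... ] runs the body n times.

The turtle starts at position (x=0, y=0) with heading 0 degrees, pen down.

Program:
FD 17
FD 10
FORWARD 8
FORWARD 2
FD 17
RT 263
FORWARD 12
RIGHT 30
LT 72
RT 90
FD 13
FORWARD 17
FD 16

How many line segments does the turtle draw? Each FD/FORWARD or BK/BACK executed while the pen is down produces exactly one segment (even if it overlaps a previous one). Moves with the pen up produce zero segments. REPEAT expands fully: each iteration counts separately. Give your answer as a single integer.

Executing turtle program step by step:
Start: pos=(0,0), heading=0, pen down
FD 17: (0,0) -> (17,0) [heading=0, draw]
FD 10: (17,0) -> (27,0) [heading=0, draw]
FD 8: (27,0) -> (35,0) [heading=0, draw]
FD 2: (35,0) -> (37,0) [heading=0, draw]
FD 17: (37,0) -> (54,0) [heading=0, draw]
RT 263: heading 0 -> 97
FD 12: (54,0) -> (52.538,11.911) [heading=97, draw]
RT 30: heading 97 -> 67
LT 72: heading 67 -> 139
RT 90: heading 139 -> 49
FD 13: (52.538,11.911) -> (61.066,21.722) [heading=49, draw]
FD 17: (61.066,21.722) -> (72.219,34.552) [heading=49, draw]
FD 16: (72.219,34.552) -> (82.716,46.627) [heading=49, draw]
Final: pos=(82.716,46.627), heading=49, 9 segment(s) drawn
Segments drawn: 9

Answer: 9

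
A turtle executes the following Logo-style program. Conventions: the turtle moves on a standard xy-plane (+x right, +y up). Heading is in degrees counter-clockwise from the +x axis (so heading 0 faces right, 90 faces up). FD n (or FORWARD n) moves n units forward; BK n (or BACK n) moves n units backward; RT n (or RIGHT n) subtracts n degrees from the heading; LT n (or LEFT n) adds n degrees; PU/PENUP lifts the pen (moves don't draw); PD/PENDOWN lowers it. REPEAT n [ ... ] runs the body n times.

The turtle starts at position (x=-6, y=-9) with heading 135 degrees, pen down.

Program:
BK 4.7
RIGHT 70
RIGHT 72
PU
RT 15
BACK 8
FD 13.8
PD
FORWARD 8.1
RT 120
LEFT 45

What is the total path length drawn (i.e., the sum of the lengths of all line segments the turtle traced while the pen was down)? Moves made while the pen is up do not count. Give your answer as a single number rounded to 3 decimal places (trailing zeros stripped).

Answer: 12.8

Derivation:
Executing turtle program step by step:
Start: pos=(-6,-9), heading=135, pen down
BK 4.7: (-6,-9) -> (-2.677,-12.323) [heading=135, draw]
RT 70: heading 135 -> 65
RT 72: heading 65 -> 353
PU: pen up
RT 15: heading 353 -> 338
BK 8: (-2.677,-12.323) -> (-10.094,-9.327) [heading=338, move]
FD 13.8: (-10.094,-9.327) -> (2.701,-14.496) [heading=338, move]
PD: pen down
FD 8.1: (2.701,-14.496) -> (10.211,-17.53) [heading=338, draw]
RT 120: heading 338 -> 218
LT 45: heading 218 -> 263
Final: pos=(10.211,-17.53), heading=263, 2 segment(s) drawn

Segment lengths:
  seg 1: (-6,-9) -> (-2.677,-12.323), length = 4.7
  seg 2: (2.701,-14.496) -> (10.211,-17.53), length = 8.1
Total = 12.8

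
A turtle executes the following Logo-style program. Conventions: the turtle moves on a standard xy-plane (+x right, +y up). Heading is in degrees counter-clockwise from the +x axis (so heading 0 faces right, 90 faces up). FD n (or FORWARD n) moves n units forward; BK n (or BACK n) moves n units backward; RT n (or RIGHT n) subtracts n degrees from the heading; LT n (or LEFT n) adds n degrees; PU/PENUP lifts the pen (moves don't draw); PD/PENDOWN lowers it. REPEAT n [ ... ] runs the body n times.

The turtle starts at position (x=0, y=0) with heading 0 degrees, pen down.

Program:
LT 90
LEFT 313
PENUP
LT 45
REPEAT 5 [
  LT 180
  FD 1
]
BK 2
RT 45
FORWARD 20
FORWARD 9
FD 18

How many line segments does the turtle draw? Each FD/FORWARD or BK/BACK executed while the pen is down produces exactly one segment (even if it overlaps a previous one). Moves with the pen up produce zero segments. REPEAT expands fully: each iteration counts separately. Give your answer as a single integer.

Answer: 0

Derivation:
Executing turtle program step by step:
Start: pos=(0,0), heading=0, pen down
LT 90: heading 0 -> 90
LT 313: heading 90 -> 43
PU: pen up
LT 45: heading 43 -> 88
REPEAT 5 [
  -- iteration 1/5 --
  LT 180: heading 88 -> 268
  FD 1: (0,0) -> (-0.035,-0.999) [heading=268, move]
  -- iteration 2/5 --
  LT 180: heading 268 -> 88
  FD 1: (-0.035,-0.999) -> (0,0) [heading=88, move]
  -- iteration 3/5 --
  LT 180: heading 88 -> 268
  FD 1: (0,0) -> (-0.035,-0.999) [heading=268, move]
  -- iteration 4/5 --
  LT 180: heading 268 -> 88
  FD 1: (-0.035,-0.999) -> (0,0) [heading=88, move]
  -- iteration 5/5 --
  LT 180: heading 88 -> 268
  FD 1: (0,0) -> (-0.035,-0.999) [heading=268, move]
]
BK 2: (-0.035,-0.999) -> (0.035,0.999) [heading=268, move]
RT 45: heading 268 -> 223
FD 20: (0.035,0.999) -> (-14.592,-12.641) [heading=223, move]
FD 9: (-14.592,-12.641) -> (-21.174,-18.779) [heading=223, move]
FD 18: (-21.174,-18.779) -> (-34.339,-31.055) [heading=223, move]
Final: pos=(-34.339,-31.055), heading=223, 0 segment(s) drawn
Segments drawn: 0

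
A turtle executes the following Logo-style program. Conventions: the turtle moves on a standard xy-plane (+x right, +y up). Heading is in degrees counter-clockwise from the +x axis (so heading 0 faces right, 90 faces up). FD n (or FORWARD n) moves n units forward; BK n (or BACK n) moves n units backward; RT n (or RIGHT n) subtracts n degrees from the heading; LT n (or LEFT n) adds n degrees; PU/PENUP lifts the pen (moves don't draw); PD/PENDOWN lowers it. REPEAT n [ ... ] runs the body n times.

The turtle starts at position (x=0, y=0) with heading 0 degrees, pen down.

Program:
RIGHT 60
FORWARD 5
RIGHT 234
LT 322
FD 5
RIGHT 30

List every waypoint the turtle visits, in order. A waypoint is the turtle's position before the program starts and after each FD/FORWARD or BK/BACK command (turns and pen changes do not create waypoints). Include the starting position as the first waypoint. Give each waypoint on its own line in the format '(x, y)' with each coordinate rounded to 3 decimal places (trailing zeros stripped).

Executing turtle program step by step:
Start: pos=(0,0), heading=0, pen down
RT 60: heading 0 -> 300
FD 5: (0,0) -> (2.5,-4.33) [heading=300, draw]
RT 234: heading 300 -> 66
LT 322: heading 66 -> 28
FD 5: (2.5,-4.33) -> (6.915,-1.983) [heading=28, draw]
RT 30: heading 28 -> 358
Final: pos=(6.915,-1.983), heading=358, 2 segment(s) drawn
Waypoints (3 total):
(0, 0)
(2.5, -4.33)
(6.915, -1.983)

Answer: (0, 0)
(2.5, -4.33)
(6.915, -1.983)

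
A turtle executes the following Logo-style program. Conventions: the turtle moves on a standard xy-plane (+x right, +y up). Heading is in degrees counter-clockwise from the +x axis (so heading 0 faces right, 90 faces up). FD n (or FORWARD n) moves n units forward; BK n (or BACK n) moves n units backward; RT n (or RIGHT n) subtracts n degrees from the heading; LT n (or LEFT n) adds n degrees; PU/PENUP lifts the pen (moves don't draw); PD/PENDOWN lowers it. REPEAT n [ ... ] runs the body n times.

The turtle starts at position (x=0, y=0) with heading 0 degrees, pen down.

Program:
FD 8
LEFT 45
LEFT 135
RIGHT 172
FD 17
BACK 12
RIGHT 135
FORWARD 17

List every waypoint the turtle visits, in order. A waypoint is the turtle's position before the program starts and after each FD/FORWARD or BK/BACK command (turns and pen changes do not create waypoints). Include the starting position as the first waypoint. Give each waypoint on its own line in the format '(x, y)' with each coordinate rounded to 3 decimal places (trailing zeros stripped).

Answer: (0, 0)
(8, 0)
(24.835, 2.366)
(12.951, 0.696)
(2.72, -12.881)

Derivation:
Executing turtle program step by step:
Start: pos=(0,0), heading=0, pen down
FD 8: (0,0) -> (8,0) [heading=0, draw]
LT 45: heading 0 -> 45
LT 135: heading 45 -> 180
RT 172: heading 180 -> 8
FD 17: (8,0) -> (24.835,2.366) [heading=8, draw]
BK 12: (24.835,2.366) -> (12.951,0.696) [heading=8, draw]
RT 135: heading 8 -> 233
FD 17: (12.951,0.696) -> (2.72,-12.881) [heading=233, draw]
Final: pos=(2.72,-12.881), heading=233, 4 segment(s) drawn
Waypoints (5 total):
(0, 0)
(8, 0)
(24.835, 2.366)
(12.951, 0.696)
(2.72, -12.881)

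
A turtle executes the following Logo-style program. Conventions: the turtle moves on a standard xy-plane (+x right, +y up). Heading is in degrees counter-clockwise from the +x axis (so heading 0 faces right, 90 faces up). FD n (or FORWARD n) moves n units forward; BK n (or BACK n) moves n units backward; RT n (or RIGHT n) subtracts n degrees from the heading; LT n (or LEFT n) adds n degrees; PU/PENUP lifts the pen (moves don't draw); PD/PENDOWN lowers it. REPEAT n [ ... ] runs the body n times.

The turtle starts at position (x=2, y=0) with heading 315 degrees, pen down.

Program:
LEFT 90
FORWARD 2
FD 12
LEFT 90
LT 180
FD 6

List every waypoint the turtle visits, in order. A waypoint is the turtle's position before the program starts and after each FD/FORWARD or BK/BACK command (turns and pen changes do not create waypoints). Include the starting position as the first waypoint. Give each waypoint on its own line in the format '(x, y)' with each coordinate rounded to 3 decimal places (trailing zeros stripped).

Executing turtle program step by step:
Start: pos=(2,0), heading=315, pen down
LT 90: heading 315 -> 45
FD 2: (2,0) -> (3.414,1.414) [heading=45, draw]
FD 12: (3.414,1.414) -> (11.899,9.899) [heading=45, draw]
LT 90: heading 45 -> 135
LT 180: heading 135 -> 315
FD 6: (11.899,9.899) -> (16.142,5.657) [heading=315, draw]
Final: pos=(16.142,5.657), heading=315, 3 segment(s) drawn
Waypoints (4 total):
(2, 0)
(3.414, 1.414)
(11.899, 9.899)
(16.142, 5.657)

Answer: (2, 0)
(3.414, 1.414)
(11.899, 9.899)
(16.142, 5.657)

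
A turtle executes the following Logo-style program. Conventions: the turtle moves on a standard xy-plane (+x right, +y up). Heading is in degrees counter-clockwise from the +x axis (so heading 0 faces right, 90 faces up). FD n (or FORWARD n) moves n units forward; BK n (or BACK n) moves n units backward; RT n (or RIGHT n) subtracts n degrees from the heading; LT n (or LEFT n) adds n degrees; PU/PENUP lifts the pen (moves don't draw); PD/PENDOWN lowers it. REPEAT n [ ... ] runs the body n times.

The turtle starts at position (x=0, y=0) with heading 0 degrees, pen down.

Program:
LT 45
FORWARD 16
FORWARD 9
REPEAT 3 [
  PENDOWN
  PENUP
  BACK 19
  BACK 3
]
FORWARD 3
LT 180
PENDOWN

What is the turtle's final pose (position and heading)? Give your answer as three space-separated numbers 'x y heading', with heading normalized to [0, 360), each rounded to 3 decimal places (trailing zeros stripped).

Answer: -26.87 -26.87 225

Derivation:
Executing turtle program step by step:
Start: pos=(0,0), heading=0, pen down
LT 45: heading 0 -> 45
FD 16: (0,0) -> (11.314,11.314) [heading=45, draw]
FD 9: (11.314,11.314) -> (17.678,17.678) [heading=45, draw]
REPEAT 3 [
  -- iteration 1/3 --
  PD: pen down
  PU: pen up
  BK 19: (17.678,17.678) -> (4.243,4.243) [heading=45, move]
  BK 3: (4.243,4.243) -> (2.121,2.121) [heading=45, move]
  -- iteration 2/3 --
  PD: pen down
  PU: pen up
  BK 19: (2.121,2.121) -> (-11.314,-11.314) [heading=45, move]
  BK 3: (-11.314,-11.314) -> (-13.435,-13.435) [heading=45, move]
  -- iteration 3/3 --
  PD: pen down
  PU: pen up
  BK 19: (-13.435,-13.435) -> (-26.87,-26.87) [heading=45, move]
  BK 3: (-26.87,-26.87) -> (-28.991,-28.991) [heading=45, move]
]
FD 3: (-28.991,-28.991) -> (-26.87,-26.87) [heading=45, move]
LT 180: heading 45 -> 225
PD: pen down
Final: pos=(-26.87,-26.87), heading=225, 2 segment(s) drawn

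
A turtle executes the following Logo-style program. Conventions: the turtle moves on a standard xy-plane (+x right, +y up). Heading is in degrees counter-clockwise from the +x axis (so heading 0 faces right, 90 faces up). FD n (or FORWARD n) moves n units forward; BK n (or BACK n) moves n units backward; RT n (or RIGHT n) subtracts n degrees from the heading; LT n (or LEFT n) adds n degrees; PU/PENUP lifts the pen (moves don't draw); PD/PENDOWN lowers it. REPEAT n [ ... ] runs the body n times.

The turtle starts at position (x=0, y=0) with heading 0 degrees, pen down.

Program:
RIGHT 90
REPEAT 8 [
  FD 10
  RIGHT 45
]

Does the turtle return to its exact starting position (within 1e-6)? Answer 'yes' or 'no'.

Answer: yes

Derivation:
Executing turtle program step by step:
Start: pos=(0,0), heading=0, pen down
RT 90: heading 0 -> 270
REPEAT 8 [
  -- iteration 1/8 --
  FD 10: (0,0) -> (0,-10) [heading=270, draw]
  RT 45: heading 270 -> 225
  -- iteration 2/8 --
  FD 10: (0,-10) -> (-7.071,-17.071) [heading=225, draw]
  RT 45: heading 225 -> 180
  -- iteration 3/8 --
  FD 10: (-7.071,-17.071) -> (-17.071,-17.071) [heading=180, draw]
  RT 45: heading 180 -> 135
  -- iteration 4/8 --
  FD 10: (-17.071,-17.071) -> (-24.142,-10) [heading=135, draw]
  RT 45: heading 135 -> 90
  -- iteration 5/8 --
  FD 10: (-24.142,-10) -> (-24.142,0) [heading=90, draw]
  RT 45: heading 90 -> 45
  -- iteration 6/8 --
  FD 10: (-24.142,0) -> (-17.071,7.071) [heading=45, draw]
  RT 45: heading 45 -> 0
  -- iteration 7/8 --
  FD 10: (-17.071,7.071) -> (-7.071,7.071) [heading=0, draw]
  RT 45: heading 0 -> 315
  -- iteration 8/8 --
  FD 10: (-7.071,7.071) -> (0,0) [heading=315, draw]
  RT 45: heading 315 -> 270
]
Final: pos=(0,0), heading=270, 8 segment(s) drawn

Start position: (0, 0)
Final position: (0, 0)
Distance = 0; < 1e-6 -> CLOSED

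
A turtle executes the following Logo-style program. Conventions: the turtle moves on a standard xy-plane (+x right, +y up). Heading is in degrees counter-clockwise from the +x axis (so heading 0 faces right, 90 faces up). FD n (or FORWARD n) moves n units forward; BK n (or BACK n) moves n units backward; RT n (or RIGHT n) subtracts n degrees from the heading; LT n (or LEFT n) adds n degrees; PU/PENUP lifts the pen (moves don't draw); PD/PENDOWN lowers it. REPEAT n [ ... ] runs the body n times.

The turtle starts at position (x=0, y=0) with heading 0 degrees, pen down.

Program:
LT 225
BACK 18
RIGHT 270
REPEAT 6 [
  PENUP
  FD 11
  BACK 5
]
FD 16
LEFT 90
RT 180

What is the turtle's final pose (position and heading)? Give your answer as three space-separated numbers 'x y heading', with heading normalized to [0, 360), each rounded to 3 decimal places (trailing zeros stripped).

Answer: 49.497 -24.042 225

Derivation:
Executing turtle program step by step:
Start: pos=(0,0), heading=0, pen down
LT 225: heading 0 -> 225
BK 18: (0,0) -> (12.728,12.728) [heading=225, draw]
RT 270: heading 225 -> 315
REPEAT 6 [
  -- iteration 1/6 --
  PU: pen up
  FD 11: (12.728,12.728) -> (20.506,4.95) [heading=315, move]
  BK 5: (20.506,4.95) -> (16.971,8.485) [heading=315, move]
  -- iteration 2/6 --
  PU: pen up
  FD 11: (16.971,8.485) -> (24.749,0.707) [heading=315, move]
  BK 5: (24.749,0.707) -> (21.213,4.243) [heading=315, move]
  -- iteration 3/6 --
  PU: pen up
  FD 11: (21.213,4.243) -> (28.991,-3.536) [heading=315, move]
  BK 5: (28.991,-3.536) -> (25.456,0) [heading=315, move]
  -- iteration 4/6 --
  PU: pen up
  FD 11: (25.456,0) -> (33.234,-7.778) [heading=315, move]
  BK 5: (33.234,-7.778) -> (29.698,-4.243) [heading=315, move]
  -- iteration 5/6 --
  PU: pen up
  FD 11: (29.698,-4.243) -> (37.477,-12.021) [heading=315, move]
  BK 5: (37.477,-12.021) -> (33.941,-8.485) [heading=315, move]
  -- iteration 6/6 --
  PU: pen up
  FD 11: (33.941,-8.485) -> (41.719,-16.263) [heading=315, move]
  BK 5: (41.719,-16.263) -> (38.184,-12.728) [heading=315, move]
]
FD 16: (38.184,-12.728) -> (49.497,-24.042) [heading=315, move]
LT 90: heading 315 -> 45
RT 180: heading 45 -> 225
Final: pos=(49.497,-24.042), heading=225, 1 segment(s) drawn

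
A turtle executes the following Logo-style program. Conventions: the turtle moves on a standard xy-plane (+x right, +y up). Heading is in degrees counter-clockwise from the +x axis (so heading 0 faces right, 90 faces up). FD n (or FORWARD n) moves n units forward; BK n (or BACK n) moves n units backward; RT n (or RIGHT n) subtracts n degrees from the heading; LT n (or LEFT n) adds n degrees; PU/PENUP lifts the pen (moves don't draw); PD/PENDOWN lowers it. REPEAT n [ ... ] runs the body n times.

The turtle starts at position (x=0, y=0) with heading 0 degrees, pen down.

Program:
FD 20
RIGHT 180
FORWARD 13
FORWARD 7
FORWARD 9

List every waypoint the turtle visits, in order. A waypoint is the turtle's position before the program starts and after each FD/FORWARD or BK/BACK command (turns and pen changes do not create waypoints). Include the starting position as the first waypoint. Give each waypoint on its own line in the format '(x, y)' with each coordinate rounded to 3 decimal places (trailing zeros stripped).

Executing turtle program step by step:
Start: pos=(0,0), heading=0, pen down
FD 20: (0,0) -> (20,0) [heading=0, draw]
RT 180: heading 0 -> 180
FD 13: (20,0) -> (7,0) [heading=180, draw]
FD 7: (7,0) -> (0,0) [heading=180, draw]
FD 9: (0,0) -> (-9,0) [heading=180, draw]
Final: pos=(-9,0), heading=180, 4 segment(s) drawn
Waypoints (5 total):
(0, 0)
(20, 0)
(7, 0)
(0, 0)
(-9, 0)

Answer: (0, 0)
(20, 0)
(7, 0)
(0, 0)
(-9, 0)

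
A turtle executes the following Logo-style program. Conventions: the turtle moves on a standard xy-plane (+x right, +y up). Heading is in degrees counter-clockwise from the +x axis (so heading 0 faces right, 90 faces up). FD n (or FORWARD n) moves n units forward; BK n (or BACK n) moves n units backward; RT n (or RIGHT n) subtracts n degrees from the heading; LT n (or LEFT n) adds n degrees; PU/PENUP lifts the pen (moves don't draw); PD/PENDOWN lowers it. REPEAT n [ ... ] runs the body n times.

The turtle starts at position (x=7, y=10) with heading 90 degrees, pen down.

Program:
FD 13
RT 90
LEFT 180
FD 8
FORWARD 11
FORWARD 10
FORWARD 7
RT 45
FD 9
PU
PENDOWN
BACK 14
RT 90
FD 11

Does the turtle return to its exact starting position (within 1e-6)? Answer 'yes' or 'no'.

Answer: no

Derivation:
Executing turtle program step by step:
Start: pos=(7,10), heading=90, pen down
FD 13: (7,10) -> (7,23) [heading=90, draw]
RT 90: heading 90 -> 0
LT 180: heading 0 -> 180
FD 8: (7,23) -> (-1,23) [heading=180, draw]
FD 11: (-1,23) -> (-12,23) [heading=180, draw]
FD 10: (-12,23) -> (-22,23) [heading=180, draw]
FD 7: (-22,23) -> (-29,23) [heading=180, draw]
RT 45: heading 180 -> 135
FD 9: (-29,23) -> (-35.364,29.364) [heading=135, draw]
PU: pen up
PD: pen down
BK 14: (-35.364,29.364) -> (-25.464,19.464) [heading=135, draw]
RT 90: heading 135 -> 45
FD 11: (-25.464,19.464) -> (-17.686,27.243) [heading=45, draw]
Final: pos=(-17.686,27.243), heading=45, 8 segment(s) drawn

Start position: (7, 10)
Final position: (-17.686, 27.243)
Distance = 30.112; >= 1e-6 -> NOT closed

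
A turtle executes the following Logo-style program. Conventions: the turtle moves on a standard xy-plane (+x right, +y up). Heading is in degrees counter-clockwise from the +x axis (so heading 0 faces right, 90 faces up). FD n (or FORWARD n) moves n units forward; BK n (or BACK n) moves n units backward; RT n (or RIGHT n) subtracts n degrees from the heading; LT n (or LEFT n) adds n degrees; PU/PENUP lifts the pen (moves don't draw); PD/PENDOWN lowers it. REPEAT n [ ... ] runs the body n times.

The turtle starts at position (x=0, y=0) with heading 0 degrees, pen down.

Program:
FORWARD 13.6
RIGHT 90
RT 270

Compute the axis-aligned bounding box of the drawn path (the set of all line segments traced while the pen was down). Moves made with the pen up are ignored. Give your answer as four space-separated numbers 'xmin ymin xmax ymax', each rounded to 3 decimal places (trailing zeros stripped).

Answer: 0 0 13.6 0

Derivation:
Executing turtle program step by step:
Start: pos=(0,0), heading=0, pen down
FD 13.6: (0,0) -> (13.6,0) [heading=0, draw]
RT 90: heading 0 -> 270
RT 270: heading 270 -> 0
Final: pos=(13.6,0), heading=0, 1 segment(s) drawn

Segment endpoints: x in {0, 13.6}, y in {0}
xmin=0, ymin=0, xmax=13.6, ymax=0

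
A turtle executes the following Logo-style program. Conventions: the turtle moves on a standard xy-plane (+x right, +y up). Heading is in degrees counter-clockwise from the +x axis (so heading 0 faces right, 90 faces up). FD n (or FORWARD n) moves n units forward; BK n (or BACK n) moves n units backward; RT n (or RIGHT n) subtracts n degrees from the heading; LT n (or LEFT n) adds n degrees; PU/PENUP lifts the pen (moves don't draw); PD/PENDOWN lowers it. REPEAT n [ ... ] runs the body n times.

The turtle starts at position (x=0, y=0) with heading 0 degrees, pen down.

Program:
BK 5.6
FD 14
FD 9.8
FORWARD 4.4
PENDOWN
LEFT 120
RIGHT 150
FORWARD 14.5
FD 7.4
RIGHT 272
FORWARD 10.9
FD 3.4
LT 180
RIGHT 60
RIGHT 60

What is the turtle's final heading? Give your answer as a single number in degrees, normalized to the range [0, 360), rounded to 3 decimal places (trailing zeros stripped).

Executing turtle program step by step:
Start: pos=(0,0), heading=0, pen down
BK 5.6: (0,0) -> (-5.6,0) [heading=0, draw]
FD 14: (-5.6,0) -> (8.4,0) [heading=0, draw]
FD 9.8: (8.4,0) -> (18.2,0) [heading=0, draw]
FD 4.4: (18.2,0) -> (22.6,0) [heading=0, draw]
PD: pen down
LT 120: heading 0 -> 120
RT 150: heading 120 -> 330
FD 14.5: (22.6,0) -> (35.157,-7.25) [heading=330, draw]
FD 7.4: (35.157,-7.25) -> (41.566,-10.95) [heading=330, draw]
RT 272: heading 330 -> 58
FD 10.9: (41.566,-10.95) -> (47.342,-1.706) [heading=58, draw]
FD 3.4: (47.342,-1.706) -> (49.144,1.177) [heading=58, draw]
LT 180: heading 58 -> 238
RT 60: heading 238 -> 178
RT 60: heading 178 -> 118
Final: pos=(49.144,1.177), heading=118, 8 segment(s) drawn

Answer: 118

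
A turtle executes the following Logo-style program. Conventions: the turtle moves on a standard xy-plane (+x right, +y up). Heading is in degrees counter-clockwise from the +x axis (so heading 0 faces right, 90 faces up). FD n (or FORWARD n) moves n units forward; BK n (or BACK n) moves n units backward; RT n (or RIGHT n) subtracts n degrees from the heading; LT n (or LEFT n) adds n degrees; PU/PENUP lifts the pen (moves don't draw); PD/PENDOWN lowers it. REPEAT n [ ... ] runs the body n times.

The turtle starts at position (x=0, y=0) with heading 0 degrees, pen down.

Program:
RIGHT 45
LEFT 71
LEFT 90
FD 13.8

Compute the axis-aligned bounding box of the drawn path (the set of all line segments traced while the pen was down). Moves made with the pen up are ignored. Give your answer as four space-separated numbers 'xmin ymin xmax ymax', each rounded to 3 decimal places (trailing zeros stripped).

Executing turtle program step by step:
Start: pos=(0,0), heading=0, pen down
RT 45: heading 0 -> 315
LT 71: heading 315 -> 26
LT 90: heading 26 -> 116
FD 13.8: (0,0) -> (-6.05,12.403) [heading=116, draw]
Final: pos=(-6.05,12.403), heading=116, 1 segment(s) drawn

Segment endpoints: x in {-6.05, 0}, y in {0, 12.403}
xmin=-6.05, ymin=0, xmax=0, ymax=12.403

Answer: -6.05 0 0 12.403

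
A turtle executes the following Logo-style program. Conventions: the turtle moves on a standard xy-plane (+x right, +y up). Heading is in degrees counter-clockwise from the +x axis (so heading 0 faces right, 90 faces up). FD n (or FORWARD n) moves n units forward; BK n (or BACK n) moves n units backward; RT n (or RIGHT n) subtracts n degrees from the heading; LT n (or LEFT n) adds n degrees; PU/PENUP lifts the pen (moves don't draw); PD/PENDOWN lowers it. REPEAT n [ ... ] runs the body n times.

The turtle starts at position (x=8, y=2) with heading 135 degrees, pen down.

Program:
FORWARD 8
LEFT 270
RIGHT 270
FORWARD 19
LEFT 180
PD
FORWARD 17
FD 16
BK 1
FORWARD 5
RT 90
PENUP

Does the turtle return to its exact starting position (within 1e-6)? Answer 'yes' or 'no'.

Answer: no

Derivation:
Executing turtle program step by step:
Start: pos=(8,2), heading=135, pen down
FD 8: (8,2) -> (2.343,7.657) [heading=135, draw]
LT 270: heading 135 -> 45
RT 270: heading 45 -> 135
FD 19: (2.343,7.657) -> (-11.092,21.092) [heading=135, draw]
LT 180: heading 135 -> 315
PD: pen down
FD 17: (-11.092,21.092) -> (0.929,9.071) [heading=315, draw]
FD 16: (0.929,9.071) -> (12.243,-2.243) [heading=315, draw]
BK 1: (12.243,-2.243) -> (11.536,-1.536) [heading=315, draw]
FD 5: (11.536,-1.536) -> (15.071,-5.071) [heading=315, draw]
RT 90: heading 315 -> 225
PU: pen up
Final: pos=(15.071,-5.071), heading=225, 6 segment(s) drawn

Start position: (8, 2)
Final position: (15.071, -5.071)
Distance = 10; >= 1e-6 -> NOT closed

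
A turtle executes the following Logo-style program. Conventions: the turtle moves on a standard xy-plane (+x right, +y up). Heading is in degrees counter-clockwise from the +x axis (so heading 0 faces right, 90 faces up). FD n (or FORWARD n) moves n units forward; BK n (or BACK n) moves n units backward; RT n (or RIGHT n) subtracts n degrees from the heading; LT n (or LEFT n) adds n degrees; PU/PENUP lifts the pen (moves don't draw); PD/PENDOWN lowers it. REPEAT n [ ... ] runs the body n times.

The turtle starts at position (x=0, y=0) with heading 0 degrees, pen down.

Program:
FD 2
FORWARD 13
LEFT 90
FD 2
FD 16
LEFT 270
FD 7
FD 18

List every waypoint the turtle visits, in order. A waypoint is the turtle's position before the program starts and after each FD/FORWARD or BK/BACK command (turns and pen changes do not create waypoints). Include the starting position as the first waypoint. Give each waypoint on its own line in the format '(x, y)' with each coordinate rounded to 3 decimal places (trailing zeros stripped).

Executing turtle program step by step:
Start: pos=(0,0), heading=0, pen down
FD 2: (0,0) -> (2,0) [heading=0, draw]
FD 13: (2,0) -> (15,0) [heading=0, draw]
LT 90: heading 0 -> 90
FD 2: (15,0) -> (15,2) [heading=90, draw]
FD 16: (15,2) -> (15,18) [heading=90, draw]
LT 270: heading 90 -> 0
FD 7: (15,18) -> (22,18) [heading=0, draw]
FD 18: (22,18) -> (40,18) [heading=0, draw]
Final: pos=(40,18), heading=0, 6 segment(s) drawn
Waypoints (7 total):
(0, 0)
(2, 0)
(15, 0)
(15, 2)
(15, 18)
(22, 18)
(40, 18)

Answer: (0, 0)
(2, 0)
(15, 0)
(15, 2)
(15, 18)
(22, 18)
(40, 18)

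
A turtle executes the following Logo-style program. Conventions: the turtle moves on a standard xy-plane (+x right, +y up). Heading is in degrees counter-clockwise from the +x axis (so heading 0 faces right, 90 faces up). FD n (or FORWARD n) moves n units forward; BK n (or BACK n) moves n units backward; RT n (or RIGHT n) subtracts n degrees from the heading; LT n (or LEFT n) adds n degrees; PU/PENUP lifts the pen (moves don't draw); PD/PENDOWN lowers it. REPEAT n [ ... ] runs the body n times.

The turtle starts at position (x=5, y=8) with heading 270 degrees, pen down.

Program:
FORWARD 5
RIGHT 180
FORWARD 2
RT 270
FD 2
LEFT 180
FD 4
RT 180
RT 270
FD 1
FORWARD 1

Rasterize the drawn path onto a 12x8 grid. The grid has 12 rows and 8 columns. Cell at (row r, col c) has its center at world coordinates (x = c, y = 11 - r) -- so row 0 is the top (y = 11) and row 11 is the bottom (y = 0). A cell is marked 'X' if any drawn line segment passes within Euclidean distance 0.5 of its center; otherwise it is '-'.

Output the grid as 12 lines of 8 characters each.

Answer: --------
--------
--------
-----X--
-----X--
-----X--
---XXXXX
-----X-X
-----X-X
--------
--------
--------

Derivation:
Segment 0: (5,8) -> (5,3)
Segment 1: (5,3) -> (5,5)
Segment 2: (5,5) -> (3,5)
Segment 3: (3,5) -> (7,5)
Segment 4: (7,5) -> (7,4)
Segment 5: (7,4) -> (7,3)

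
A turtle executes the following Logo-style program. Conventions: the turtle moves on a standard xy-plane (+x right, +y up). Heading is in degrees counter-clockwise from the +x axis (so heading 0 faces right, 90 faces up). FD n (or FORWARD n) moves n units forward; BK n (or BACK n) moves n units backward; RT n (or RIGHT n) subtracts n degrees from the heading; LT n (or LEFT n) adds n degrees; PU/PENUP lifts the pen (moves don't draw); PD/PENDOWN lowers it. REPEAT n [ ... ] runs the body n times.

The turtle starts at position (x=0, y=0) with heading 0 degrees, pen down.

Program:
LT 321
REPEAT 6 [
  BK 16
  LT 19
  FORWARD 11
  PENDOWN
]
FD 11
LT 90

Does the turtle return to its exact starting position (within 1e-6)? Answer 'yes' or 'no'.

Executing turtle program step by step:
Start: pos=(0,0), heading=0, pen down
LT 321: heading 0 -> 321
REPEAT 6 [
  -- iteration 1/6 --
  BK 16: (0,0) -> (-12.434,10.069) [heading=321, draw]
  LT 19: heading 321 -> 340
  FD 11: (-12.434,10.069) -> (-2.098,6.307) [heading=340, draw]
  PD: pen down
  -- iteration 2/6 --
  BK 16: (-2.098,6.307) -> (-17.133,11.779) [heading=340, draw]
  LT 19: heading 340 -> 359
  FD 11: (-17.133,11.779) -> (-6.134,11.587) [heading=359, draw]
  PD: pen down
  -- iteration 3/6 --
  BK 16: (-6.134,11.587) -> (-22.132,11.866) [heading=359, draw]
  LT 19: heading 359 -> 18
  FD 11: (-22.132,11.866) -> (-11.67,15.266) [heading=18, draw]
  PD: pen down
  -- iteration 4/6 --
  BK 16: (-11.67,15.266) -> (-26.887,10.321) [heading=18, draw]
  LT 19: heading 18 -> 37
  FD 11: (-26.887,10.321) -> (-18.102,16.941) [heading=37, draw]
  PD: pen down
  -- iteration 5/6 --
  BK 16: (-18.102,16.941) -> (-30.88,7.312) [heading=37, draw]
  LT 19: heading 37 -> 56
  FD 11: (-30.88,7.312) -> (-24.729,16.432) [heading=56, draw]
  PD: pen down
  -- iteration 6/6 --
  BK 16: (-24.729,16.432) -> (-33.676,3.167) [heading=56, draw]
  LT 19: heading 56 -> 75
  FD 11: (-33.676,3.167) -> (-30.829,13.792) [heading=75, draw]
  PD: pen down
]
FD 11: (-30.829,13.792) -> (-27.982,24.418) [heading=75, draw]
LT 90: heading 75 -> 165
Final: pos=(-27.982,24.418), heading=165, 13 segment(s) drawn

Start position: (0, 0)
Final position: (-27.982, 24.418)
Distance = 37.138; >= 1e-6 -> NOT closed

Answer: no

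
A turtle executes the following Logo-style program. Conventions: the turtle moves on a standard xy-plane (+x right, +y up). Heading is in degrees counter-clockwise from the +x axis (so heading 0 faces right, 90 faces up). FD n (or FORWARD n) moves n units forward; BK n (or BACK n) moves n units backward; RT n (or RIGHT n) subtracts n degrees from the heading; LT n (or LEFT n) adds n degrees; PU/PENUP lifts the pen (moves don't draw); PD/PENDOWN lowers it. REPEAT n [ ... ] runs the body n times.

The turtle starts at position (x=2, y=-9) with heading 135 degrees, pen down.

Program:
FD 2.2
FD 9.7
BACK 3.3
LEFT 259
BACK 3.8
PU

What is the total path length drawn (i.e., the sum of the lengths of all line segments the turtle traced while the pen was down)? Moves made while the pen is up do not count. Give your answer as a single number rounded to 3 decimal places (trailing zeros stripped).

Executing turtle program step by step:
Start: pos=(2,-9), heading=135, pen down
FD 2.2: (2,-9) -> (0.444,-7.444) [heading=135, draw]
FD 9.7: (0.444,-7.444) -> (-6.415,-0.585) [heading=135, draw]
BK 3.3: (-6.415,-0.585) -> (-4.081,-2.919) [heading=135, draw]
LT 259: heading 135 -> 34
BK 3.8: (-4.081,-2.919) -> (-7.231,-5.044) [heading=34, draw]
PU: pen up
Final: pos=(-7.231,-5.044), heading=34, 4 segment(s) drawn

Segment lengths:
  seg 1: (2,-9) -> (0.444,-7.444), length = 2.2
  seg 2: (0.444,-7.444) -> (-6.415,-0.585), length = 9.7
  seg 3: (-6.415,-0.585) -> (-4.081,-2.919), length = 3.3
  seg 4: (-4.081,-2.919) -> (-7.231,-5.044), length = 3.8
Total = 19

Answer: 19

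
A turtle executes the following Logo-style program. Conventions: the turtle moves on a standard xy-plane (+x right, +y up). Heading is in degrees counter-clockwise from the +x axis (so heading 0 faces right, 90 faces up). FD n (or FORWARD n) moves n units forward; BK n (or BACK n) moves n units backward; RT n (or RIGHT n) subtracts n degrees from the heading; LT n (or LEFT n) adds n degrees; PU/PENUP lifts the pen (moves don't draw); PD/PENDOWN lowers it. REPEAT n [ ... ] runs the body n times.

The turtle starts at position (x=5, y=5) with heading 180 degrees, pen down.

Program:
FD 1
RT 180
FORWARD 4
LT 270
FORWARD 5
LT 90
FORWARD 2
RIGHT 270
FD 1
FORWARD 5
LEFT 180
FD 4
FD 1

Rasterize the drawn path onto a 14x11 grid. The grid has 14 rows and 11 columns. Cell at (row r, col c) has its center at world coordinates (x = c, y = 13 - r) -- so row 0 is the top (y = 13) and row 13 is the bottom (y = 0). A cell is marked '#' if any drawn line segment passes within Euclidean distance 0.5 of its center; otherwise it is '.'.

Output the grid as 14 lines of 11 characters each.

Segment 0: (5,5) -> (4,5)
Segment 1: (4,5) -> (8,5)
Segment 2: (8,5) -> (8,0)
Segment 3: (8,0) -> (10,-0)
Segment 4: (10,-0) -> (10,1)
Segment 5: (10,1) -> (10,6)
Segment 6: (10,6) -> (10,2)
Segment 7: (10,2) -> (10,1)

Answer: ...........
...........
...........
...........
...........
...........
...........
..........#
....#####.#
........#.#
........#.#
........#.#
........#.#
........###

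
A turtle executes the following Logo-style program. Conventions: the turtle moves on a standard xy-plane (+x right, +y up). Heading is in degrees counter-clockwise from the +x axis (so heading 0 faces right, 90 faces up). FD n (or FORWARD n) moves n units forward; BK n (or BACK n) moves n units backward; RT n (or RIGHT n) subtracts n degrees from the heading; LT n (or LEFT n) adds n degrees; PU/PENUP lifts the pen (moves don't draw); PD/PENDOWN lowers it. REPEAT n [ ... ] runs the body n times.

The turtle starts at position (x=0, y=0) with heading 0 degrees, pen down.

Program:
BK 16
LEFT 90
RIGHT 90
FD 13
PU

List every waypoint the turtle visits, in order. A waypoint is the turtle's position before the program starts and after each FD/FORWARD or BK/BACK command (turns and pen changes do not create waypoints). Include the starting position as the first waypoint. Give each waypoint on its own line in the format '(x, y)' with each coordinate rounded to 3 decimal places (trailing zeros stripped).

Executing turtle program step by step:
Start: pos=(0,0), heading=0, pen down
BK 16: (0,0) -> (-16,0) [heading=0, draw]
LT 90: heading 0 -> 90
RT 90: heading 90 -> 0
FD 13: (-16,0) -> (-3,0) [heading=0, draw]
PU: pen up
Final: pos=(-3,0), heading=0, 2 segment(s) drawn
Waypoints (3 total):
(0, 0)
(-16, 0)
(-3, 0)

Answer: (0, 0)
(-16, 0)
(-3, 0)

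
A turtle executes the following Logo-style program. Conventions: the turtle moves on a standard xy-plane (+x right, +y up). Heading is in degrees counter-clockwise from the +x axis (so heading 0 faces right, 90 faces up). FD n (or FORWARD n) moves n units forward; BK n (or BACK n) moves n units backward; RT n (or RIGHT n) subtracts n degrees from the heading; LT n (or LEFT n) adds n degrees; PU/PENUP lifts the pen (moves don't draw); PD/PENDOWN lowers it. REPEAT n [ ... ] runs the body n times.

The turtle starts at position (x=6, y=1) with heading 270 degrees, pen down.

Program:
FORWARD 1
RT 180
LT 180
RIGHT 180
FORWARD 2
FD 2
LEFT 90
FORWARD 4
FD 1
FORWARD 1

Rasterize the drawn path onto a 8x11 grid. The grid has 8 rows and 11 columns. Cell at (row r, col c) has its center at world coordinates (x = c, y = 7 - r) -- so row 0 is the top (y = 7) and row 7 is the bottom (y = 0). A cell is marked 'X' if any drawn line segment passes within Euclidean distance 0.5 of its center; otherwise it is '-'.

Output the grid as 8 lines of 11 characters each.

Answer: -----------
-----------
-----------
XXXXXXX----
------X----
------X----
------X----
------X----

Derivation:
Segment 0: (6,1) -> (6,0)
Segment 1: (6,0) -> (6,2)
Segment 2: (6,2) -> (6,4)
Segment 3: (6,4) -> (2,4)
Segment 4: (2,4) -> (1,4)
Segment 5: (1,4) -> (0,4)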